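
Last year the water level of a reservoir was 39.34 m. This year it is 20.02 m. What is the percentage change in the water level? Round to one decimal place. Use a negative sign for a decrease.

Change: 20.02 − 39.34 = -19.32.
Relative to the original: -19.32 ÷ 39.34 ≈ -49.1%.

-49.1%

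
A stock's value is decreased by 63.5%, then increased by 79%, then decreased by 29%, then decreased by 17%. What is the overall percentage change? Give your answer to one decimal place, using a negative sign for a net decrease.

-61.5%

The combined multiplier is 0.365 × 1.79 × 0.71 × 0.83 = 0.385019155.
That corresponds to a decrease of 61.5%.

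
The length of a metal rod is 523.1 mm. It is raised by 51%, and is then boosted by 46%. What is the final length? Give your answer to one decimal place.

1153.2 mm

51% increase: 523.1 × 1.51 = 789.881.
After the 46% increase: 789.881 × 1.46 = 1153.22626 ≈ 1153.2.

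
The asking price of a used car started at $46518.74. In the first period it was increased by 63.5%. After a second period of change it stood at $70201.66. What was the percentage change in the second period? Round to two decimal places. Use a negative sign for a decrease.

-7.70%

After the first period: $46518.74 × 1.635 = $76058.1399.
Second-period multiplier: $70201.66 ÷ $76058.1399 ≈ 0.923.
That is a change of -7.70%.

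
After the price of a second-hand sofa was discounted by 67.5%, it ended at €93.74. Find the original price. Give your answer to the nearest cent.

€288.43

The overall multiplier applied was 0.325.
So the original price was €93.74 ÷ 0.325 ≈ €288.43.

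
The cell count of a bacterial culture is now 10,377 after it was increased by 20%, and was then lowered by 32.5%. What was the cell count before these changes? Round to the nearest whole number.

12,811

Undoing the 32.5% decrease: 10,377 ÷ 0.675 ≈ 15373.333333.
Undoing the 20% increase: 15373.333333 ÷ 1.2 ≈ 12,811.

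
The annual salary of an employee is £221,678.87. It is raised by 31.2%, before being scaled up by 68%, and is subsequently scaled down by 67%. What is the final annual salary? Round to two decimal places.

£161,243.18

Each change multiplies by a factor: 1.312 × 1.68 × 0.33 = 0.7273728.
£221,678.87 × 0.7273728 = £161243.180372736 ≈ £161,243.18.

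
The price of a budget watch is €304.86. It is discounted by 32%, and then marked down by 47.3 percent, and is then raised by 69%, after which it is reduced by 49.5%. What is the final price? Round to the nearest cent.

€93.24

32% decrease: €304.86 × 0.68 = €207.3048.
Apply the 47.3% decrease: €207.3048 × 0.527 = €109.2496296.
Apply the 69% increase: €109.2496296 × 1.69 = €184.631874024.
49.5% decrease: €184.631874024 × 0.505 = €93.23909638212 ≈ €93.24.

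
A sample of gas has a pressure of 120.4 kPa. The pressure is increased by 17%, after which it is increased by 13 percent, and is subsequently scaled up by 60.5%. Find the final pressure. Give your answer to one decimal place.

Each change multiplies by a factor: 1.17 × 1.13 × 1.605 = 2.1219705.
120.4 × 2.1219705 = 255.4852482 ≈ 255.5.

255.5 kPa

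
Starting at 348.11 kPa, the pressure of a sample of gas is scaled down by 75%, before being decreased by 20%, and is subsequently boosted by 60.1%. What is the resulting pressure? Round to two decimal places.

After the 75% decrease: 348.11 × 0.25 = 87.0275.
Apply the 20% decrease: 87.0275 × 0.8 = 69.622.
60.1% increase: 69.622 × 1.601 = 111.464822 ≈ 111.46.

111.46 kPa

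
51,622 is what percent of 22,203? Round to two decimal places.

232.50%

51,622 ÷ 22,203 ≈ 232.50%.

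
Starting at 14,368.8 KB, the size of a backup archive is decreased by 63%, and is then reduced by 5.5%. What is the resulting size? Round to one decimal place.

63% decrease: 14,368.8 × 0.37 = 5316.456.
5.5% decrease: 5316.456 × 0.945 = 5024.05092 ≈ 5,024.1.

5,024.1 KB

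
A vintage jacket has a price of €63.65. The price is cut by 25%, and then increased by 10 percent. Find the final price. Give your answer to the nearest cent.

€52.51

25% decrease: €63.65 × 0.75 = €47.7375.
10% increase: €47.7375 × 1.1 = €52.51125 ≈ €52.51.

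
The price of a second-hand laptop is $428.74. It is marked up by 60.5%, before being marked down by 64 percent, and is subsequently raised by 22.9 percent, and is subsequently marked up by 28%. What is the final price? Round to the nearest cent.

$389.70

Apply the 60.5% increase: $428.74 × 1.605 = $688.1277.
After the 64% decrease: $688.1277 × 0.36 = $247.725972.
After the 22.9% increase: $247.725972 × 1.229 = $304.455219588.
Apply the 28% increase: $304.455219588 × 1.28 = $389.70268107264 ≈ $389.70.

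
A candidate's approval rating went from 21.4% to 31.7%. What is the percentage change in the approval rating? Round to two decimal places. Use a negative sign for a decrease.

48.13%

The change is 31.7 − 21.4 = 10.3 percentage points.
Relative to the original 21.4%, that is 10.3 ÷ 21.4 ≈ 48.13%.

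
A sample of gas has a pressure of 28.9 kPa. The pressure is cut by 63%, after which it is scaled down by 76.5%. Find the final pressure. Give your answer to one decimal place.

63% decrease: 28.9 × 0.37 = 10.693.
76.5% decrease: 10.693 × 0.235 = 2.512855 ≈ 2.5.

2.5 kPa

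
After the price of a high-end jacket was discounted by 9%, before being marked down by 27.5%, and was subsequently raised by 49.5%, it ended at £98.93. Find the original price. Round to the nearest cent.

Undoing the 49.5% increase: £98.93 ÷ 1.495 ≈ £66.173913.
Undoing the 27.5% decrease: £66.173913 ÷ 0.725 ≈ £91.274363.
Undoing the 9% decrease: £91.274363 ÷ 0.91 ≈ £100.30.

£100.30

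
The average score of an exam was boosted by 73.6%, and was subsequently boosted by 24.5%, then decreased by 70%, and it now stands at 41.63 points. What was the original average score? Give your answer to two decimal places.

64.20 points

Undoing the 70% decrease: 41.63 ÷ 0.3 ≈ 138.766667.
Undoing the 24.5% increase: 138.766667 ÷ 1.245 ≈ 111.45917.
Undoing the 73.6% increase: 111.45917 ÷ 1.736 ≈ 64.20 points.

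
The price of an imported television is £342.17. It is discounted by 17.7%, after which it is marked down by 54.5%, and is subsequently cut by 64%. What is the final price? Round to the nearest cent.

£46.13

Each change multiplies by a factor: 0.823 × 0.455 × 0.36 = 0.1348074.
£342.17 × 0.1348074 = £46.127048058 ≈ £46.13.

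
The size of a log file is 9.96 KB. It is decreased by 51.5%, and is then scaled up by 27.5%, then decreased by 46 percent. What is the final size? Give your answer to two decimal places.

51.5% decrease: 9.96 × 0.485 = 4.8306.
Apply the 27.5% increase: 4.8306 × 1.275 = 6.159015.
Apply the 46% decrease: 6.159015 × 0.54 = 3.3258681 ≈ 3.33.

3.33 KB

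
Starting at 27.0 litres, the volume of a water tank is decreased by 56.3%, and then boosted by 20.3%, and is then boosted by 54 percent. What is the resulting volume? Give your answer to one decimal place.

56.3% decrease: 27.0 × 0.437 = 11.799.
20.3% increase: 11.799 × 1.203 = 14.194197.
After the 54% increase: 14.194197 × 1.54 = 21.85906338 ≈ 21.9.

21.9 litres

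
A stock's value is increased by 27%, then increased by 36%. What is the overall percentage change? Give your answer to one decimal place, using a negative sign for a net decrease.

72.7%

A 27% increase multiplies by 1.27.
Then a 36% increase: 1.27 × 1.36 = 1.7272.
Overall factor 1.7272, i.e. 72.7%.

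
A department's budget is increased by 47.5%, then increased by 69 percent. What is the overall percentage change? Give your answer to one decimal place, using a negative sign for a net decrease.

149.3%

The combined multiplier is 1.475 × 1.69 = 2.49275.
That corresponds to an increase of 149.3%.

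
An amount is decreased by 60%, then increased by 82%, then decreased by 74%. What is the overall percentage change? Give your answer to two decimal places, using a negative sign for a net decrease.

-81.07%

A 60% decrease multiplies by 0.4.
Then an 82% increase: 0.4 × 1.82 = 0.728.
Then a 74% decrease: 0.728 × 0.26 = 0.18928.
Overall factor 0.18928, i.e. -81.07%.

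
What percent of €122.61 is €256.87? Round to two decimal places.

€256.87 ÷ €122.61 ≈ 209.50%.

209.50%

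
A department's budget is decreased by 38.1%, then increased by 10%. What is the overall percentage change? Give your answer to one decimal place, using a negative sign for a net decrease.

-31.9%

The combined multiplier is 0.619 × 1.1 = 0.6809.
That corresponds to a decrease of 31.9%.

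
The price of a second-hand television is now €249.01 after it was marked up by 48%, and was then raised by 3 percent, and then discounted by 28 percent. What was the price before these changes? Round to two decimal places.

€226.87

The overall multiplier applied was 1.48 × 1.03 × 0.72 = 1.097568.
So the original price was €249.01 ÷ 1.097568 ≈ €226.87.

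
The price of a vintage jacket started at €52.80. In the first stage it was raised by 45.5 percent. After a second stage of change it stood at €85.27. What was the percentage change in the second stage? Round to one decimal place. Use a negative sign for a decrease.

11.0%

After the first stage: €52.80 × 1.455 = €76.824.
Second-stage multiplier: €85.27 ÷ €76.824 ≈ 1.10994.
That is a change of 11.0%.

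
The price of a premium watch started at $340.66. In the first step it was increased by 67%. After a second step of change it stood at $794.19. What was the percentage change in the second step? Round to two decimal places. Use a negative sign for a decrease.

39.60%

After the first step: $340.66 × 1.67 = $568.9022.
Second-step multiplier: $794.19 ÷ $568.9022 ≈ 1.396004.
That is a change of 39.60%.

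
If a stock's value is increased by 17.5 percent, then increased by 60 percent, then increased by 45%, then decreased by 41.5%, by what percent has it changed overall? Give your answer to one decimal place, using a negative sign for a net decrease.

59.5%

The combined multiplier is 1.175 × 1.6 × 1.45 × 0.585 = 1.59471.
That corresponds to an increase of 59.5%.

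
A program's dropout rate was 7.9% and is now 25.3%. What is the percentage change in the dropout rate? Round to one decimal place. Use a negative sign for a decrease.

The change is 25.3 − 7.9 = 17.4 percentage points.
Relative to the original 7.9%, that is 17.4 ÷ 7.9 ≈ 220.3%.

220.3%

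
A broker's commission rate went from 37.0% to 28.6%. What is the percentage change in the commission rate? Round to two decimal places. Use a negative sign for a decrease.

-22.70%

The change is 28.6 − 37.0 = -8.4 percentage points.
Relative to the original 37.0%, that is -8.4 ÷ 37.0 ≈ -22.70%.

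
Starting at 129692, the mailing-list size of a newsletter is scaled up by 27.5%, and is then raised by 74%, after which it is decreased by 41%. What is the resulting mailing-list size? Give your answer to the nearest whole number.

After the 27.5% increase: 129692 × 1.275 = 165357.3.
Apply the 74% increase: 165357.3 × 1.74 = 287721.702.
After the 41% decrease: 287721.702 × 0.59 = 169755.80418 ≈ 169756.

169756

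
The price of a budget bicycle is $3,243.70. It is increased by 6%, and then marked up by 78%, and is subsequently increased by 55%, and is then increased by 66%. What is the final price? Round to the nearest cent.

$15,747.31

6% increase: $3,243.70 × 1.06 = $3438.322.
78% increase: $3438.322 × 1.78 = $6120.21316.
Apply the 55% increase: $6120.21316 × 1.55 = $9486.330398.
After the 66% increase: $9486.330398 × 1.66 = $15747.30846068 ≈ $15,747.31.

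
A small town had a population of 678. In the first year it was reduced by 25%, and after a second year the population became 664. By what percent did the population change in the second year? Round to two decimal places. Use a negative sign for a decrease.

After the first year: 678 × 0.75 = 508.5.
Second-year multiplier: 664 ÷ 508.5 ≈ 1.305801.
That is a change of 30.58%.

30.58%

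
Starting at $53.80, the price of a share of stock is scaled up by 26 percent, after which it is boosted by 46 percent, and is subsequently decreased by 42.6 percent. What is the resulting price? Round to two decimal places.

$56.81

Each change multiplies by a factor: 1.26 × 1.46 × 0.574 = 1.0559304.
$53.80 × 1.0559304 = $56.80905552 ≈ $56.81.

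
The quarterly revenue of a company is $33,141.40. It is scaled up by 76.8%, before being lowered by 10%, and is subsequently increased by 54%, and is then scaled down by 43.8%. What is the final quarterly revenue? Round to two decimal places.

Each change multiplies by a factor: 1.768 × 0.9 × 1.54 × 0.562 = 1.377151776.
$33,141.40 × 1.377151776 = $45640.7378691264 ≈ $45,640.74.

$45,640.74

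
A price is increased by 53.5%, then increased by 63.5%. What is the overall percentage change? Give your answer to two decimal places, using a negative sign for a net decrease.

A 53.5% increase multiplies by 1.535.
Then a 63.5% increase: 1.535 × 1.635 = 2.509725.
Overall factor 2.509725, i.e. 150.97%.

150.97%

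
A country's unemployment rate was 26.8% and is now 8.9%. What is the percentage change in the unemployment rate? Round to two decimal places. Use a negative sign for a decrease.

The change is 8.9 − 26.8 = -17.9 percentage points.
Relative to the original 26.8%, that is -17.9 ÷ 26.8 ≈ -66.79%.

-66.79%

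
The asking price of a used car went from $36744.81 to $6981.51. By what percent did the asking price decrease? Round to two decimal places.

Change: $6981.51 − $36744.81 = -$29763.30.
Relative to the original: -$29763.30 ÷ $36744.81 ≈ -81.00%.
So the asking price decreased by 81.00%.

81.00%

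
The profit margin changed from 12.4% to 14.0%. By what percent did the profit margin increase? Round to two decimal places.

12.90%

The change is 14.0 − 12.4 = 1.6 percentage points.
Relative to the original 12.4%, that is 1.6 ÷ 12.4 ≈ 12.90%.
So the profit margin rose by 12.90%.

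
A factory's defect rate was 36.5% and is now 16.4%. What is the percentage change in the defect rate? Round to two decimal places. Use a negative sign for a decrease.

-55.07%

The change is 16.4 − 36.5 = -20.1 percentage points.
Relative to the original 36.5%, that is -20.1 ÷ 36.5 ≈ -55.07%.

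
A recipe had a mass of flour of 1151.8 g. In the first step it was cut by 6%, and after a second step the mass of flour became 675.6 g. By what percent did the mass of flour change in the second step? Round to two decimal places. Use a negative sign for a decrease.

After the first step: 1151.8 × 0.94 = 1082.692.
Second-step multiplier: 675.6 ÷ 1082.692 ≈ 0.624.
That is a change of -37.60%.

-37.60%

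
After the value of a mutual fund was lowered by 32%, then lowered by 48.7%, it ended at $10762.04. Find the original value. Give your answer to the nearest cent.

The overall multiplier applied was 0.68 × 0.513 = 0.34884.
So the original value was $10762.04 ÷ 0.34884 ≈ $30850.93.

$30850.93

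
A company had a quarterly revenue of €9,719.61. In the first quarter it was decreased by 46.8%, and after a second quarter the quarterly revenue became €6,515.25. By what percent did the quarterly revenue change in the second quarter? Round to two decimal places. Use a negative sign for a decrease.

26.00%

After the first quarter: €9,719.61 × 0.532 = €5170.83252.
Second-quarter multiplier: €6,515.25 ÷ €5170.83252 ≈ 1.26.
That is a change of 26.00%.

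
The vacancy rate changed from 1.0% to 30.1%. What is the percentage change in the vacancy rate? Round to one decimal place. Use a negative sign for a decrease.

2910.0%

The change is 30.1 − 1.0 = 29.1 percentage points.
Relative to the original 1.0%, that is 29.1 ÷ 1.0 = 2910.0%.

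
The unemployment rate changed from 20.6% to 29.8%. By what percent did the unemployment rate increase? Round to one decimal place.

44.7%

The change is 29.8 − 20.6 = 9.2 percentage points.
Relative to the original 20.6%, that is 9.2 ÷ 20.6 ≈ 44.7%.
So the unemployment rate rose by 44.7%.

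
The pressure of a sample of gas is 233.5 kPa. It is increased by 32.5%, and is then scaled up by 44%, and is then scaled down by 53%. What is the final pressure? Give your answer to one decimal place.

32.5% increase: 233.5 × 1.325 = 309.3875.
44% increase: 309.3875 × 1.44 = 445.518.
53% decrease: 445.518 × 0.47 = 209.39346 ≈ 209.4.

209.4 kPa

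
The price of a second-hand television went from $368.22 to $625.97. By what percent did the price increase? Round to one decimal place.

Change: $625.97 − $368.22 = $257.75.
Relative to the original: $257.75 ÷ $368.22 ≈ 70.0%.
So the price increased by 70.0%.

70.0%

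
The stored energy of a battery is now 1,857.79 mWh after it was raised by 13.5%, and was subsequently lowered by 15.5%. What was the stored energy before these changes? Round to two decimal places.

Undoing the 15.5% decrease: 1,857.79 ÷ 0.845 ≈ 2198.568047.
Undoing the 13.5% increase: 2198.568047 ÷ 1.135 ≈ 1,937.06 mWh.

1,937.06 mWh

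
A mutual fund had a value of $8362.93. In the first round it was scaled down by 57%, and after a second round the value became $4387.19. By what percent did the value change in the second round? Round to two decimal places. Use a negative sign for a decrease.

After the first round: $8362.93 × 0.43 = $3596.0599.
Second-round multiplier: $4387.19 ÷ $3596.0599 ≈ 1.219999.
That is a change of 22.00%.

22.00%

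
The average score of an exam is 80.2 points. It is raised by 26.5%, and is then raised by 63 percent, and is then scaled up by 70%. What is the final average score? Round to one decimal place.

281.1 points

Apply the 26.5% increase: 80.2 × 1.265 = 101.453.
63% increase: 101.453 × 1.63 = 165.36839.
After the 70% increase: 165.36839 × 1.7 = 281.126263 ≈ 281.1.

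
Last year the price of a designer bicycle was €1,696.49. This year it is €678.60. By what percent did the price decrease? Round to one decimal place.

60.0%

Change: €678.60 − €1,696.49 = -€1,017.89.
Relative to the original: -€1,017.89 ÷ €1,696.49 ≈ -60.0%.
So the price decreased by 60.0%.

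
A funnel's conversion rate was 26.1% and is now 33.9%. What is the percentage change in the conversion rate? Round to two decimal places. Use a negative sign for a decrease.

The change is 33.9 − 26.1 = 7.8 percentage points.
Relative to the original 26.1%, that is 7.8 ÷ 26.1 ≈ 29.89%.

29.89%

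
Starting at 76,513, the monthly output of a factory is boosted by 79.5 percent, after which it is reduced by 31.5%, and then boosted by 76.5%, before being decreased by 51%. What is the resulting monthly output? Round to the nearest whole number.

81,364

Each change multiplies by a factor: 1.795 × 0.685 × 1.765 × 0.49 = 1.06339793875.
76,513 × 1.06339793875 = 81363.76648757875 ≈ 81,364.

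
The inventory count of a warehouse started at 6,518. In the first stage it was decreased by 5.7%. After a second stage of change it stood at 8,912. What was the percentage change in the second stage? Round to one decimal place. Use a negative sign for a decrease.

After the first stage: 6,518 × 0.943 = 6146.474.
Second-stage multiplier: 8,912 ÷ 6146.474 ≈ 1.44994.
That is a change of 45.0%.

45.0%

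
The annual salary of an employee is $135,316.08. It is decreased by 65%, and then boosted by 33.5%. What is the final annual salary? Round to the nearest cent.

Each change multiplies by a factor: 0.35 × 1.335 = 0.46725.
$135,316.08 × 0.46725 = $63226.43838 ≈ $63,226.44.

$63,226.44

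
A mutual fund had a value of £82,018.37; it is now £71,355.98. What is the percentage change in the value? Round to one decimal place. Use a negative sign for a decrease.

-13.0%

Change: £71,355.98 − £82,018.37 = -£10,662.39.
Relative to the original: -£10,662.39 ÷ £82,018.37 ≈ -13.0%.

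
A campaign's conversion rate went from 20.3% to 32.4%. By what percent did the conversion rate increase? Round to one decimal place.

59.6%

The change is 32.4 − 20.3 = 12.1 percentage points.
Relative to the original 20.3%, that is 12.1 ÷ 20.3 ≈ 59.6%.
So the conversion rate rose by 59.6%.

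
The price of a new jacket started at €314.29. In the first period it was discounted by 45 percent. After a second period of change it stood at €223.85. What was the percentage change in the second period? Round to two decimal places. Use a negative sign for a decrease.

29.50%

After the first period: €314.29 × 0.55 = €172.8595.
Second-period multiplier: €223.85 ÷ €172.8595 ≈ 1.294982.
That is a change of 29.50%.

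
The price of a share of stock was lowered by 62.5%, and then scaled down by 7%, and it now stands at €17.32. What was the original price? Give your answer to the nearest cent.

The overall multiplier applied was 0.375 × 0.93 = 0.34875.
So the original price was €17.32 ÷ 0.34875 ≈ €49.66.

€49.66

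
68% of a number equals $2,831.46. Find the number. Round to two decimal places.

$2,831.46 ÷ 0.68 ≈ $4,163.91.

$4,163.91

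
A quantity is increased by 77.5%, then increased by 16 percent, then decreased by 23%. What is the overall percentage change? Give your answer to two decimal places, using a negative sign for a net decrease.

58.54%

A 77.5% increase multiplies by 1.775.
Then a 16% increase: 1.775 × 1.16 = 2.059.
Then a 23% decrease: 2.059 × 0.77 = 1.58543.
Overall factor 1.58543, i.e. 58.54%.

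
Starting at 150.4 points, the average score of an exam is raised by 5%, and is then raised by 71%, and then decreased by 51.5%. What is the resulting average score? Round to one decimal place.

131.0 points

Each change multiplies by a factor: 1.05 × 1.71 × 0.485 = 0.8708175.
150.4 × 0.8708175 = 130.970952 ≈ 131.0.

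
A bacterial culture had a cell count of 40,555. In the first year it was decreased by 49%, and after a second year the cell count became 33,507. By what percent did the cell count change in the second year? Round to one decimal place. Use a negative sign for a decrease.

62.0%

After the first year: 40,555 × 0.51 = 20683.05.
Second-year multiplier: 33,507 ÷ 20683.05 ≈ 1.62002.
That is a change of 62.0%.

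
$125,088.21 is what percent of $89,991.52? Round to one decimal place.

$125,088.21 ÷ $89,991.52 ≈ 139.0%.

139.0%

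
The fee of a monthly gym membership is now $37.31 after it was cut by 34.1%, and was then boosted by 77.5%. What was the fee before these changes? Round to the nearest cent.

$31.90

Undoing the 77.5% increase: $37.31 ÷ 1.775 ≈ $21.019718.
Undoing the 34.1% decrease: $21.019718 ÷ 0.659 ≈ $31.90.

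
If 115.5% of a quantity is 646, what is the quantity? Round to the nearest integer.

559

646 ÷ 1.155 ≈ 559.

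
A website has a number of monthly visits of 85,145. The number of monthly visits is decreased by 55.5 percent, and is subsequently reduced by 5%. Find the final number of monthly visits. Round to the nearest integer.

After the 55.5% decrease: 85,145 × 0.445 = 37889.525.
After the 5% decrease: 37889.525 × 0.95 = 35995.04875 ≈ 35,995.

35,995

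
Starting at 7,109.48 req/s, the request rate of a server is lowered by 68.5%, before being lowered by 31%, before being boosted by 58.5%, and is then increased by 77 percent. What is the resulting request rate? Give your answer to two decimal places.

4,335.11 req/s

68.5% decrease: 7,109.48 × 0.315 = 2239.4862.
Apply the 31% decrease: 2239.4862 × 0.69 = 1545.245478.
Apply the 58.5% increase: 1545.245478 × 1.585 = 2449.21408263.
Apply the 77% increase: 2449.21408263 × 1.77 = 4335.1089262551 ≈ 4,335.11.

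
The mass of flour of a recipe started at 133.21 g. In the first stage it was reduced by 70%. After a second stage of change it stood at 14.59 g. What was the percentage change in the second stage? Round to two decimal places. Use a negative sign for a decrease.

After the first stage: 133.21 × 0.3 = 39.963.
Second-stage multiplier: 14.59 ÷ 39.963 ≈ 0.365088.
That is a change of -63.49%.

-63.49%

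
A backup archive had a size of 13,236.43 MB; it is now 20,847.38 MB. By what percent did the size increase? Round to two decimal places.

57.50%

Change: 20,847.38 − 13,236.43 = 7,610.95.
Relative to the original: 7,610.95 ÷ 13,236.43 ≈ 57.50%.
So the size increased by 57.50%.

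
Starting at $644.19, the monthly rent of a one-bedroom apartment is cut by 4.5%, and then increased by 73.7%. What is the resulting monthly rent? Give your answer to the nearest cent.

Apply the 4.5% decrease: $644.19 × 0.955 = $615.20145.
After the 73.7% increase: $615.20145 × 1.737 = $1068.60491865 ≈ $1068.60.

$1068.60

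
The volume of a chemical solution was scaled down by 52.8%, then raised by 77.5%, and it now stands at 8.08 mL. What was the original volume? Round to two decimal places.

9.64 mL

The overall multiplier applied was 0.472 × 1.775 = 0.8378.
So the original volume was 8.08 ÷ 0.8378 ≈ 9.64 mL.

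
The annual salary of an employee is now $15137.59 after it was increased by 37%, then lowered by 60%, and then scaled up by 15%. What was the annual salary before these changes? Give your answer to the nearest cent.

$24020.30

Undoing the 15% increase: $15137.59 ÷ 1.15 ≈ $13163.121739.
Undoing the 60% decrease: $13163.121739 ÷ 0.4 ≈ $32907.804348.
Undoing the 37% increase: $32907.804348 ÷ 1.37 ≈ $24020.30.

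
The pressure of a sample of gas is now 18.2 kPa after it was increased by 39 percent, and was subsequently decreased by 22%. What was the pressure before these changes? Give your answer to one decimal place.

The overall multiplier applied was 1.39 × 0.78 = 1.0842.
So the original pressure was 18.2 ÷ 1.0842 ≈ 16.8 kPa.

16.8 kPa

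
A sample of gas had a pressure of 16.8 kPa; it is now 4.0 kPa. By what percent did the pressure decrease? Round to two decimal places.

Change: 4.0 − 16.8 = -12.8.
Relative to the original: -12.8 ÷ 16.8 ≈ -76.19%.
So the pressure decreased by 76.19%.

76.19%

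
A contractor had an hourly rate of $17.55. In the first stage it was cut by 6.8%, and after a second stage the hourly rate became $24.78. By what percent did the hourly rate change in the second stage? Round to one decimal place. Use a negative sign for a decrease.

51.5%

After the first stage: $17.55 × 0.932 = $16.3566.
Second-stage multiplier: $24.78 ÷ $16.3566 ≈ 1.51498.
That is a change of 51.5%.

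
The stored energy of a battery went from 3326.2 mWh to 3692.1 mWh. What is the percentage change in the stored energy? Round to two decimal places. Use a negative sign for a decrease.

Change: 3692.1 − 3326.2 = 365.9.
Relative to the original: 365.9 ÷ 3326.2 ≈ 11.00%.

11.00%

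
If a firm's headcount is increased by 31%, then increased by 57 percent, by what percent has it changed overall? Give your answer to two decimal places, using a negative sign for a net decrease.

A 31% increase multiplies by 1.31.
Then a 57% increase: 1.31 × 1.57 = 2.0567.
Overall factor 2.0567, i.e. 105.67%.

105.67%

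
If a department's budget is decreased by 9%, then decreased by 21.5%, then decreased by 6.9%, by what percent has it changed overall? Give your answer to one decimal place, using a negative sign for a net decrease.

-33.5%

A 9% decrease multiplies by 0.91.
Then a 21.5% decrease: 0.91 × 0.785 = 0.71435.
Then a 6.9% decrease: 0.71435 × 0.931 = 0.66505985.
Overall factor 0.66505985, i.e. -33.5%.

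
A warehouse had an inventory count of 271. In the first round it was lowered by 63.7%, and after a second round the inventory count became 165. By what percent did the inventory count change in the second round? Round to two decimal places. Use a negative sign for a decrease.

After the first round: 271 × 0.363 = 98.373.
Second-round multiplier: 165 ÷ 98.373 ≈ 1.67729.
That is a change of 67.73%.

67.73%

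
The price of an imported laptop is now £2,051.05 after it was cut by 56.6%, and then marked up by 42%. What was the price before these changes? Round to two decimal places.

The overall multiplier applied was 0.434 × 1.42 = 0.61628.
So the original price was £2,051.05 ÷ 0.61628 ≈ £3,328.11.

£3,328.11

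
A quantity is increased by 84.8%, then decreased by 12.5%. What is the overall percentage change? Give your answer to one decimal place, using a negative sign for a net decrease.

An 84.8% increase multiplies by 1.848.
Then a 12.5% decrease: 1.848 × 0.875 = 1.617.
Overall factor 1.617, i.e. 61.7%.

61.7%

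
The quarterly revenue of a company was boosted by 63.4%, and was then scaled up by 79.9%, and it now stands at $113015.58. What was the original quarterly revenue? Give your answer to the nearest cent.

The overall multiplier applied was 1.634 × 1.799 = 2.939566.
So the original quarterly revenue was $113015.58 ÷ 2.939566 ≈ $38446.35.

$38446.35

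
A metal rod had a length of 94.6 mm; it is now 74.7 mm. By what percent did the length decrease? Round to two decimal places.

21.04%

Change: 74.7 − 94.6 = -19.9.
Relative to the original: -19.9 ÷ 94.6 ≈ -21.04%.
So the length decreased by 21.04%.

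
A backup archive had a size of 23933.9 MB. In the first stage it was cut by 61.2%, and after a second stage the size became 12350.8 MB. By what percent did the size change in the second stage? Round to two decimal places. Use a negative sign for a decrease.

33.00%

After the first stage: 23933.9 × 0.388 = 9286.3532.
Second-stage multiplier: 12350.8 ÷ 9286.3532 ≈ 1.329995.
That is a change of 33.00%.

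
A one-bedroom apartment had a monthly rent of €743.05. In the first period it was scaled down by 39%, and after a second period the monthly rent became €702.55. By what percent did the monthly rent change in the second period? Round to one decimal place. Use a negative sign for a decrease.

After the first period: €743.05 × 0.61 = €453.2605.
Second-period multiplier: €702.55 ÷ €453.2605 ≈ 1.54999.
That is a change of 55.0%.

55.0%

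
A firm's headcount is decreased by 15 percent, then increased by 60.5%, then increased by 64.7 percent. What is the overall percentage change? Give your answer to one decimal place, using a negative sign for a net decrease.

A 15% decrease multiplies by 0.85.
Then a 60.5% increase: 0.85 × 1.605 = 1.36425.
Then a 64.7% increase: 1.36425 × 1.647 = 2.24691975.
Overall factor 2.24691975, i.e. 124.7%.

124.7%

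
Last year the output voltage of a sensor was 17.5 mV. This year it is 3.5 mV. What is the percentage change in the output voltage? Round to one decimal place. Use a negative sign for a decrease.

Change: 3.5 − 17.5 = -14.0.
Relative to the original: -14.0 ÷ 17.5 = -80.0%.

-80.0%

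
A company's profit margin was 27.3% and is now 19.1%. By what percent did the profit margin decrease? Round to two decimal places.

The change is 19.1 − 27.3 = -8.2 percentage points.
Relative to the original 27.3%, that is -8.2 ÷ 27.3 ≈ -30.04%.
So the profit margin fell by 30.04%.

30.04%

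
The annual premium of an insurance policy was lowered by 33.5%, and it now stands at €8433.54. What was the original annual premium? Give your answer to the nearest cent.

€12682.02

The overall multiplier applied was 0.665.
So the original annual premium was €8433.54 ÷ 0.665 ≈ €12682.02.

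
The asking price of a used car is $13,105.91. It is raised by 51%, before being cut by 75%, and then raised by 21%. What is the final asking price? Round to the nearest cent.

$5,986.45

51% increase: $13,105.91 × 1.51 = $19789.9241.
After the 75% decrease: $19789.9241 × 0.25 = $4947.481025.
After the 21% increase: $4947.481025 × 1.21 = $5986.45204025 ≈ $5,986.45.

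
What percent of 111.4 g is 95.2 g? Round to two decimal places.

85.46%

95.2 g ÷ 111.4 g ≈ 85.46%.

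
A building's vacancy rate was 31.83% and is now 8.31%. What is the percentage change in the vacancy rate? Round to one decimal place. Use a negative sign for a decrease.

-73.9%

The change is 8.31 − 31.83 = -23.52 percentage points.
Relative to the original 31.83%, that is -23.52 ÷ 31.83 ≈ -73.9%.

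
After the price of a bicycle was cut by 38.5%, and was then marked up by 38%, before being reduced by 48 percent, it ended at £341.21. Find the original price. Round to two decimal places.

The overall multiplier applied was 0.615 × 1.38 × 0.52 = 0.441324.
So the original price was £341.21 ÷ 0.441324 ≈ £773.15.

£773.15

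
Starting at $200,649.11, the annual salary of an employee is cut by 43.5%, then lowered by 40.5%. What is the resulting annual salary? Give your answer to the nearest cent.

After the 43.5% decrease: $200,649.11 × 0.565 = $113366.74715.
Apply the 40.5% decrease: $113366.74715 × 0.595 = $67453.21455425 ≈ $67,453.21.

$67,453.21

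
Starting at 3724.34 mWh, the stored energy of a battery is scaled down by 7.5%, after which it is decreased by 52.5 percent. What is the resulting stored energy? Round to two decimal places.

After the 7.5% decrease: 3724.34 × 0.925 = 3445.0145.
52.5% decrease: 3445.0145 × 0.475 = 1636.3818875 ≈ 1636.38.

1636.38 mWh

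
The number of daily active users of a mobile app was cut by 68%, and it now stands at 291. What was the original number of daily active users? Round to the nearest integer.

The overall multiplier applied was 0.32.
So the original number of daily active users was 291 ÷ 0.32 ≈ 909.

909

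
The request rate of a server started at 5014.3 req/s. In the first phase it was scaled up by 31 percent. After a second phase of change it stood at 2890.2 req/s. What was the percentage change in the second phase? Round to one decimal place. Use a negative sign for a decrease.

After the first phase: 5014.3 × 1.31 = 6568.733.
Second-phase multiplier: 2890.2 ÷ 6568.733 ≈ 0.43999.
That is a change of -56.0%.

-56.0%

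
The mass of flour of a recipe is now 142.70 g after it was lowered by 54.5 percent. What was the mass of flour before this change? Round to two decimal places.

313.63 g

The overall multiplier applied was 0.455.
So the original mass of flour was 142.70 ÷ 0.455 ≈ 313.63 g.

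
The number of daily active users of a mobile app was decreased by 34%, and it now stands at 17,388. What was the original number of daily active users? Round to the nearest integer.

The overall multiplier applied was 0.66.
So the original number of daily active users was 17,388 ÷ 0.66 ≈ 26,345.

26,345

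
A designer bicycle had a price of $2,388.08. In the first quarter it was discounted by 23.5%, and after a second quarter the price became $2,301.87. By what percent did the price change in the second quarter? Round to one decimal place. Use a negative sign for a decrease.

26.0%

After the first quarter: $2,388.08 × 0.765 = $1826.8812.
Second-quarter multiplier: $2,301.87 ÷ $1826.8812 ≈ 1.26.
That is a change of 26.0%.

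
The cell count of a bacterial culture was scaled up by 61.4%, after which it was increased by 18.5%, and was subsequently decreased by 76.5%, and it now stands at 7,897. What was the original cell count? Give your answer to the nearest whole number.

The overall multiplier applied was 1.614 × 1.185 × 0.235 = 0.44945865.
So the original cell count was 7,897 ÷ 0.44945865 ≈ 17,570.

17,570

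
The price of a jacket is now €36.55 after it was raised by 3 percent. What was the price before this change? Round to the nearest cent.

The overall multiplier applied was 1.03.
So the original price was €36.55 ÷ 1.03 ≈ €35.49.

€35.49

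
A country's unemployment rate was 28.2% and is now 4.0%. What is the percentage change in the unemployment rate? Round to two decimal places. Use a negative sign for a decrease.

The change is 4.0 − 28.2 = -24.2 percentage points.
Relative to the original 28.2%, that is -24.2 ÷ 28.2 ≈ -85.82%.

-85.82%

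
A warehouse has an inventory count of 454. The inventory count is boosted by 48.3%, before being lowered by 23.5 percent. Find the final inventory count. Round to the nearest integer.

Apply the 48.3% increase: 454 × 1.483 = 673.282.
Apply the 23.5% decrease: 673.282 × 0.765 = 515.06073 ≈ 515.

515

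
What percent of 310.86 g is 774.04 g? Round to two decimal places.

249.00%

774.04 g ÷ 310.86 g ≈ 249.00%.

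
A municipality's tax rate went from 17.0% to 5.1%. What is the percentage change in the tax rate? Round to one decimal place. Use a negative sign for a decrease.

-70.0%

The change is 5.1 − 17.0 = -11.9 percentage points.
Relative to the original 17.0%, that is -11.9 ÷ 17.0 = -70.0%.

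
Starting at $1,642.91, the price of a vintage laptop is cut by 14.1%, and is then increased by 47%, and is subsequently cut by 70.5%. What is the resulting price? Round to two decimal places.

After the 14.1% decrease: $1,642.91 × 0.859 = $1411.25969.
Apply the 47% increase: $1411.25969 × 1.47 = $2074.5517443.
Apply the 70.5% decrease: $2074.5517443 × 0.295 = $611.9927645685 ≈ $611.99.

$611.99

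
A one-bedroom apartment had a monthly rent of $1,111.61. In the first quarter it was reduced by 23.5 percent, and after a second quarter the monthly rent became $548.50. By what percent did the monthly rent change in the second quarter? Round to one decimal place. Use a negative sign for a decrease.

-35.5%

After the first quarter: $1,111.61 × 0.765 = $850.38165.
Second-quarter multiplier: $548.50 ÷ $850.38165 ≈ 0.645.
That is a change of -35.5%.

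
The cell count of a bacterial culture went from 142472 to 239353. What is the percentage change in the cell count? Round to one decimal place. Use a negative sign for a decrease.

68.0%

Change: 239353 − 142472 = 96881.
Relative to the original: 96881 ÷ 142472 ≈ 68.0%.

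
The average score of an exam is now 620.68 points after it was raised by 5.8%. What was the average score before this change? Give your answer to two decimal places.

The overall multiplier applied was 1.058.
So the original average score was 620.68 ÷ 1.058 ≈ 586.65 points.

586.65 points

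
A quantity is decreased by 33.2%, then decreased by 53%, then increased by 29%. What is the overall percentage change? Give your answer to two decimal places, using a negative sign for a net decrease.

The combined multiplier is 0.668 × 0.47 × 1.29 = 0.4050084.
That corresponds to a decrease of 59.50%.

-59.50%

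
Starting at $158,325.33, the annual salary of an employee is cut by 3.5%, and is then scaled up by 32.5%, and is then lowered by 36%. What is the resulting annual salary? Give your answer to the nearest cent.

3.5% decrease: $158,325.33 × 0.965 = $152783.94345.
After the 32.5% increase: $152783.94345 × 1.325 = $202438.72507125.
36% decrease: $202438.72507125 × 0.64 = $129560.7840456 ≈ $129,560.78.

$129,560.78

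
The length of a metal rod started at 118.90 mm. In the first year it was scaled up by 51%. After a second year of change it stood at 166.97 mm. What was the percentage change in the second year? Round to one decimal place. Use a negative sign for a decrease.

After the first year: 118.90 × 1.51 = 179.539.
Second-year multiplier: 166.97 ÷ 179.539 ≈ 0.92999.
That is a change of -7.0%.

-7.0%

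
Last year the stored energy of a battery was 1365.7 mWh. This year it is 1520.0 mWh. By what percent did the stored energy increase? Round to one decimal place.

Change: 1520.0 − 1365.7 = 154.3.
Relative to the original: 154.3 ÷ 1365.7 ≈ 11.3%.
So the stored energy increased by 11.3%.

11.3%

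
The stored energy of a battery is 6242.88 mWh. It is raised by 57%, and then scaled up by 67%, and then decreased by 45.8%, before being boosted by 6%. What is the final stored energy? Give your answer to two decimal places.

Apply the 57% increase: 6242.88 × 1.57 = 9801.3216.
After the 67% increase: 9801.3216 × 1.67 = 16368.207072.
After the 45.8% decrease: 16368.207072 × 0.542 = 8871.568233024.
Apply the 6% increase: 8871.568233024 × 1.06 = 9403.86232700544 ≈ 9403.86.

9403.86 mWh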